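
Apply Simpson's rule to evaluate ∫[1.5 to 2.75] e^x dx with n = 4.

f(x) = e^x
a = 1.5, b = 2.75, n = 4
h = (b - a)/n = 0.312500

Simpson's rule: (h/3)[f(x₀) + 4f(x₁) + 2f(x₂) + ... + f(xₙ)]

x_0 = 1.5000, f(x_0) = 4.481689, coefficient = 1
x_1 = 1.8125, f(x_1) = 6.125743, coefficient = 4
x_2 = 2.1250, f(x_2) = 8.372897, coefficient = 2
x_3 = 2.4375, f(x_3) = 11.444394, coefficient = 4
x_4 = 2.7500, f(x_4) = 15.642632, coefficient = 1

I ≈ (0.312500/3) × 107.150662 = 11.161527
Exact value: 11.160943
Error: 0.000585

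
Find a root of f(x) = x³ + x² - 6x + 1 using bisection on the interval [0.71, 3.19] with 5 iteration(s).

f(x) = x³ + x² - 6x + 1
Initial interval: [0.71, 3.19]

Iteration 1:
  c_1 = (0.710000 + 3.190000)/2 = 1.950000
  f(c_1) = f(1.950000) = 0.517375
  f(a) × f(c) < 0, new interval: [0.710000, 1.950000]
Iteration 2:
  c_2 = (0.710000 + 1.950000)/2 = 1.330000
  f(c_2) = f(1.330000) = -2.858463
  f(a) × f(c) ≥ 0, new interval: [1.330000, 1.950000]
Iteration 3:
  c_3 = (1.330000 + 1.950000)/2 = 1.640000
  f(c_3) = f(1.640000) = -1.739456
  f(a) × f(c) ≥ 0, new interval: [1.640000, 1.950000]
Iteration 4:
  c_4 = (1.640000 + 1.950000)/2 = 1.795000
  f(c_4) = f(1.795000) = -0.764440
  f(a) × f(c) ≥ 0, new interval: [1.795000, 1.950000]
Iteration 5:
  c_5 = (1.795000 + 1.950000)/2 = 1.872500
  f(c_5) = f(1.872500) = -0.163279
  f(a) × f(c) ≥ 0, new interval: [1.872500, 1.950000]

After 5 iteration(s), the approximation is c_5 = 1.872500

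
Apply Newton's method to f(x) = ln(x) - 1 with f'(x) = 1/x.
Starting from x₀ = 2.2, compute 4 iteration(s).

f(x) = ln(x) - 1
f'(x) = 1/x
x₀ = 2.2

Newton-Raphson formula: x_{n+1} = x_n - f(x_n)/f'(x_n)

Iteration 1:
  f(2.200000) = -0.211543
  f'(2.200000) = 0.454545
  x_1 = 2.200000 - (-0.211543)/0.454545 = 2.665394
Iteration 2:
  f(2.665394) = -0.019648
  f'(2.665394) = 0.375179
  x_2 = 2.665394 - (-0.019648)/0.375179 = 2.717764
Iteration 3:
  f(2.717764) = -0.000191
  f'(2.717764) = 0.367950
  x_3 = 2.717764 - (-0.000191)/0.367950 = 2.718282
Iteration 4:
  f(2.718282) = 0.000000
  f'(2.718282) = 0.367879
  x_4 = 2.718282 - 0.000000/0.367879 = 2.718282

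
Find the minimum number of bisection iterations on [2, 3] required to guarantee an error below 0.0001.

We need (b-a)/2^n ≤ 0.0001
(3 - 2)/2^n ≤ 0.0001
1/2^n ≤ 0.0001
2^n ≥ 10000
n ≥ log₂(10000) = 13.29
n ≥ 14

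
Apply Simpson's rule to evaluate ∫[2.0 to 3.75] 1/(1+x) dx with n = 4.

f(x) = 1/(1+x)
a = 2.0, b = 3.75, n = 4
h = (b - a)/n = 0.437500

Simpson's rule: (h/3)[f(x₀) + 4f(x₁) + 2f(x₂) + ... + f(xₙ)]

x_0 = 2.0000, f(x_0) = 0.333333, coefficient = 1
x_1 = 2.4375, f(x_1) = 0.290909, coefficient = 4
x_2 = 2.8750, f(x_2) = 0.258065, coefficient = 2
x_3 = 3.3125, f(x_3) = 0.231884, coefficient = 4
x_4 = 3.7500, f(x_4) = 0.210526, coefficient = 1

I ≈ (0.437500/3) × 3.151161 = 0.459544
Exact value: 0.459532
Error: 0.000012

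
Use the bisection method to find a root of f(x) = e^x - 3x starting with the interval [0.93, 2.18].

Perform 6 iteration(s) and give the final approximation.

f(x) = e^x - 3x
Initial interval: [0.93, 2.18]

Iteration 1:
  c_1 = (0.930000 + 2.180000)/2 = 1.555000
  f(c_1) = f(1.555000) = 0.070087
  f(a) × f(c) < 0, new interval: [0.930000, 1.555000]
Iteration 2:
  c_2 = (0.930000 + 1.555000)/2 = 1.242500
  f(c_2) = f(1.242500) = -0.263237
  f(a) × f(c) ≥ 0, new interval: [1.242500, 1.555000]
Iteration 3:
  c_3 = (1.242500 + 1.555000)/2 = 1.398750
  f(c_3) = f(1.398750) = -0.146116
  f(a) × f(c) ≥ 0, new interval: [1.398750, 1.555000]
Iteration 4:
  c_4 = (1.398750 + 1.555000)/2 = 1.476875
  f(c_4) = f(1.476875) = -0.051386
  f(a) × f(c) ≥ 0, new interval: [1.476875, 1.555000]
Iteration 5:
  c_5 = (1.476875 + 1.555000)/2 = 1.515938
  f(c_5) = f(1.515938) = 0.005876
  f(a) × f(c) < 0, new interval: [1.476875, 1.515938]
Iteration 6:
  c_6 = (1.476875 + 1.515938)/2 = 1.496406
  f(c_6) = f(1.496406) = -0.023607
  f(a) × f(c) ≥ 0, new interval: [1.496406, 1.515938]

After 6 iteration(s), the approximation is c_6 = 1.496406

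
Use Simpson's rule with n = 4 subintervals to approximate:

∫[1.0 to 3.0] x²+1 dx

f(x) = x²+1
a = 1.0, b = 3.0, n = 4
h = (b - a)/n = 0.500000

Simpson's rule: (h/3)[f(x₀) + 4f(x₁) + 2f(x₂) + ... + f(xₙ)]

x_0 = 1.0000, f(x_0) = 2.000000, coefficient = 1
x_1 = 1.5000, f(x_1) = 3.250000, coefficient = 4
x_2 = 2.0000, f(x_2) = 5.000000, coefficient = 2
x_3 = 2.5000, f(x_3) = 7.250000, coefficient = 4
x_4 = 3.0000, f(x_4) = 10.000000, coefficient = 1

I ≈ (0.500000/3) × 64.000000 = 10.666667
Exact value: 10.666667
Error: 0.000000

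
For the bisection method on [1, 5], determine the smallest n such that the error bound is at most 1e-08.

We need (b-a)/2^n ≤ 1e-08
(5 - 1)/2^n ≤ 1e-08
4/2^n ≤ 1e-08
2^n ≥ 400000000
n ≥ log₂(400000000) = 28.58
n ≥ 29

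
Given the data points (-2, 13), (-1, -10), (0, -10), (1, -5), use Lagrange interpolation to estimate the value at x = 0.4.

Lagrange interpolation formula:
P(x) = Σ yᵢ × Lᵢ(x)
where Lᵢ(x) = Π_{j≠i} (x - xⱼ)/(xᵢ - xⱼ)

L_0(0.4) = (0.4 - (-1))/(-2 - (-1)) × (0.4 - 0)/(-2 - 0) × (0.4 - 1)/(-2 - 1) = 0.056000
L_1(0.4) = (0.4 - (-2))/(-1 - (-2)) × (0.4 - 0)/(-1 - 0) × (0.4 - 1)/(-1 - 1) = -0.288000
L_2(0.4) = (0.4 - (-2))/(0 - (-2)) × (0.4 - (-1))/(0 - (-1)) × (0.4 - 1)/(0 - 1) = 1.008000
L_3(0.4) = (0.4 - (-2))/(1 - (-2)) × (0.4 - (-1))/(1 - (-1)) × (0.4 - 0)/(1 - 0) = 0.224000

P(0.4) = 13×L_0(0.4) + (-10)×L_1(0.4) + (-10)×L_2(0.4) + (-5)×L_3(0.4)
P(0.4) = -7.592000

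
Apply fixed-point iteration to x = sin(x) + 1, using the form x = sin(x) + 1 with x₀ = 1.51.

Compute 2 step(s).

Equation: x = sin(x) + 1
Fixed-point form: x = sin(x) + 1
x₀ = 1.51

x_1 = g(1.510000) = 1.998152
x_2 = g(1.998152) = 1.910065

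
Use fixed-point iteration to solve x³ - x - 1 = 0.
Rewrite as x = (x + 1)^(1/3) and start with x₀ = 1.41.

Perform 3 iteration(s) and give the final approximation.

Equation: x³ - x - 1 = 0
Fixed-point form: x = (x + 1)^(1/3)
x₀ = 1.41

x_1 = g(1.410000) = 1.340723
x_2 = g(1.340723) = 1.327751
x_3 = g(1.327751) = 1.325294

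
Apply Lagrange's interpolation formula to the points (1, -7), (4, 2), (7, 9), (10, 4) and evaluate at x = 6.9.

Lagrange interpolation formula:
P(x) = Σ yᵢ × Lᵢ(x)
where Lᵢ(x) = Π_{j≠i} (x - xⱼ)/(xᵢ - xⱼ)

L_0(6.9) = (6.9 - 4)/(1 - 4) × (6.9 - 7)/(1 - 7) × (6.9 - 10)/(1 - 10) = -0.005549
L_1(6.9) = (6.9 - 1)/(4 - 1) × (6.9 - 7)/(4 - 7) × (6.9 - 10)/(4 - 10) = 0.033870
L_2(6.9) = (6.9 - 1)/(7 - 1) × (6.9 - 4)/(7 - 4) × (6.9 - 10)/(7 - 10) = 0.982241
L_3(6.9) = (6.9 - 1)/(10 - 1) × (6.9 - 4)/(10 - 4) × (6.9 - 7)/(10 - 7) = -0.010562

P(6.9) = (-7)×L_0(6.9) + 2×L_1(6.9) + 9×L_2(6.9) + 4×L_3(6.9)
P(6.9) = 8.904506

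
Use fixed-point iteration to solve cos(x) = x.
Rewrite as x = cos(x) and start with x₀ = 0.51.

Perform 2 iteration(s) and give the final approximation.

Equation: cos(x) = x
Fixed-point form: x = cos(x)
x₀ = 0.51

x_1 = g(0.510000) = 0.872745
x_2 = g(0.872745) = 0.642726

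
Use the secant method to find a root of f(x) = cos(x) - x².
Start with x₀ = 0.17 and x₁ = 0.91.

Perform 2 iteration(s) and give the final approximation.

f(x) = cos(x) - x²
x₀ = 0.17, x₁ = 0.91

Secant formula: x_{n+1} = x_n - f(x_n)(x_n - x_{n-1})/(f(x_n) - f(x_{n-1}))

Iteration 1:
  f(0.170000) = 0.956685
  f(0.910000) = -0.214354
  x_2 = 0.910000 - (-0.214354)×(0.910000 - 0.170000)/(-0.214354 - 0.956685)
       = 0.774546
Iteration 2:
  f(0.910000) = -0.214354
  f(0.774546) = 0.114818
  x_3 = 0.774546 - 0.114818×(0.774546 - 0.910000)/(0.114818 - (-0.214354))
       = 0.821793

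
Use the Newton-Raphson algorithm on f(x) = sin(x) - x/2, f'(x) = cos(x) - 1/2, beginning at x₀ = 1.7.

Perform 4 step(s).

f(x) = sin(x) - x/2
f'(x) = cos(x) - 1/2
x₀ = 1.7

Newton-Raphson formula: x_{n+1} = x_n - f(x_n)/f'(x_n)

Iteration 1:
  f(1.700000) = 0.141665
  f'(1.700000) = -0.628844
  x_1 = 1.700000 - 0.141665/(-0.628844) = 1.925278
Iteration 2:
  f(1.925278) = -0.024812
  f'(1.925278) = -0.847104
  x_2 = 1.925278 - (-0.024812)/(-0.847104) = 1.895987
Iteration 3:
  f(1.895987) = -0.000404
  f'(1.895987) = -0.819490
  x_3 = 1.895987 - (-0.000404)/(-0.819490) = 1.895494
Iteration 4:
  f(1.895494) = 0.000000
  f'(1.895494) = -0.819023
  x_4 = 1.895494 - 0.000000/(-0.819023) = 1.895494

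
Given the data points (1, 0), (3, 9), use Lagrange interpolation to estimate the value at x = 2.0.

Lagrange interpolation formula:
P(x) = Σ yᵢ × Lᵢ(x)
where Lᵢ(x) = Π_{j≠i} (x - xⱼ)/(xᵢ - xⱼ)

L_0(2.0) = (2.0 - 3)/(1 - 3) = 0.500000
L_1(2.0) = (2.0 - 1)/(3 - 1) = 0.500000

P(2.0) = 0×L_0(2.0) + 9×L_1(2.0)
P(2.0) = 4.500000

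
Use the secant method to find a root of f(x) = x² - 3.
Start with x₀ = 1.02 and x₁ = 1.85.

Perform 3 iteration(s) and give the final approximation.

f(x) = x² - 3
x₀ = 1.02, x₁ = 1.85

Secant formula: x_{n+1} = x_n - f(x_n)(x_n - x_{n-1})/(f(x_n) - f(x_{n-1}))

Iteration 1:
  f(1.020000) = -1.959600
  f(1.850000) = 0.422500
  x_2 = 1.850000 - 0.422500×(1.850000 - 1.020000)/(0.422500 - (-1.959600))
       = 1.702787
Iteration 2:
  f(1.850000) = 0.422500
  f(1.702787) = -0.100515
  x_3 = 1.702787 - (-0.100515)×(1.702787 - 1.850000)/(-0.100515 - 0.422500)
       = 1.731079
Iteration 3:
  f(1.702787) = -0.100515
  f(1.731079) = -0.003364
  x_4 = 1.731079 - (-0.003364)×(1.731079 - 1.702787)/(-0.003364 - (-0.100515))
       = 1.732059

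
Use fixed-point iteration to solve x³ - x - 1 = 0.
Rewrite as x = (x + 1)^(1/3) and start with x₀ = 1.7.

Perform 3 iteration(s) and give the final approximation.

Equation: x³ - x - 1 = 0
Fixed-point form: x = (x + 1)^(1/3)
x₀ = 1.7

x_1 = g(1.700000) = 1.392477
x_2 = g(1.392477) = 1.337465
x_3 = g(1.337465) = 1.327135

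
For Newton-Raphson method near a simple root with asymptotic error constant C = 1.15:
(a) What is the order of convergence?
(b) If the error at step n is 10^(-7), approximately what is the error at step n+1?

(a) Newton-Raphson has quadratic (order 2) convergence near simple roots.
    This means |e_{n+1}| ≈ C|e_n|².

(b) With |e_n| = 10^(-7) and C = 1.15:
    |e_{n+1}| ≈ 1.15 × (10^(-7))² = 1.15 × 10^(-14)

(a) 2 (quadratic); (b) |e_{n+1}| ≈ 1.150e-14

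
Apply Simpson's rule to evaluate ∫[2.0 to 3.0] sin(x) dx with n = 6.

f(x) = sin(x)
a = 2.0, b = 3.0, n = 6
h = (b - a)/n = 0.166667

Simpson's rule: (h/3)[f(x₀) + 4f(x₁) + 2f(x₂) + ... + f(xₙ)]

x_0 = 2.0000, f(x_0) = 0.909297, coefficient = 1
x_1 = 2.1667, f(x_1) = 0.827660, coefficient = 4
x_2 = 2.3333, f(x_2) = 0.723086, coefficient = 2
x_3 = 2.5000, f(x_3) = 0.598472, coefficient = 4
x_4 = 2.6667, f(x_4) = 0.457273, coefficient = 2
x_5 = 2.8333, f(x_5) = 0.303400, coefficient = 4
x_6 = 3.0000, f(x_6) = 0.141120, coefficient = 1

I ≈ (0.166667/3) × 10.329266 = 0.573848
Exact value: 0.573846
Error: 0.000002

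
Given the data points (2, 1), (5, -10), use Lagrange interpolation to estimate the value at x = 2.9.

Lagrange interpolation formula:
P(x) = Σ yᵢ × Lᵢ(x)
where Lᵢ(x) = Π_{j≠i} (x - xⱼ)/(xᵢ - xⱼ)

L_0(2.9) = (2.9 - 5)/(2 - 5) = 0.700000
L_1(2.9) = (2.9 - 2)/(5 - 2) = 0.300000

P(2.9) = 1×L_0(2.9) + (-10)×L_1(2.9)
P(2.9) = -2.300000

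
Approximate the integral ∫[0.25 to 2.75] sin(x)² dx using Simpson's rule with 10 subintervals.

f(x) = sin(x)²
a = 0.25, b = 2.75, n = 10
h = (b - a)/n = 0.250000

Simpson's rule: (h/3)[f(x₀) + 4f(x₁) + 2f(x₂) + ... + f(xₙ)]

x_0 = 0.2500, f(x_0) = 0.061209, coefficient = 1
x_1 = 0.5000, f(x_1) = 0.229849, coefficient = 4
x_2 = 0.7500, f(x_2) = 0.464631, coefficient = 2
x_3 = 1.0000, f(x_3) = 0.708073, coefficient = 4
x_4 = 1.2500, f(x_4) = 0.900572, coefficient = 2
x_5 = 1.5000, f(x_5) = 0.994996, coefficient = 4
x_6 = 1.7500, f(x_6) = 0.968228, coefficient = 2
x_7 = 2.0000, f(x_7) = 0.826822, coefficient = 4
x_8 = 2.2500, f(x_8) = 0.605398, coefficient = 2
x_9 = 2.5000, f(x_9) = 0.358169, coefficient = 4
x_10 = 2.7500, f(x_10) = 0.145665, coefficient = 1

I ≈ (0.250000/3) × 18.556170 = 1.546347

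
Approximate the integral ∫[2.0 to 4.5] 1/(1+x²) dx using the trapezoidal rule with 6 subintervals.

f(x) = 1/(1+x²)
a = 2.0, b = 4.5, n = 6
h = (b - a)/n = 0.416667

Trapezoidal rule: (h/2)[f(x₀) + 2f(x₁) + 2f(x₂) + ... + f(xₙ)]

x_0 = 2.0000, f(x_0) = 0.200000, coefficient = 1
x_1 = 2.4167, f(x_1) = 0.146193, coefficient = 2
x_2 = 2.8333, f(x_2) = 0.110769, coefficient = 2
x_3 = 3.2500, f(x_3) = 0.086486, coefficient = 2
x_4 = 3.6667, f(x_4) = 0.069231, coefficient = 2
x_5 = 4.0833, f(x_5) = 0.056582, coefficient = 2
x_6 = 4.5000, f(x_6) = 0.047059, coefficient = 1

I ≈ (0.416667/2) × 1.185581 = 0.246996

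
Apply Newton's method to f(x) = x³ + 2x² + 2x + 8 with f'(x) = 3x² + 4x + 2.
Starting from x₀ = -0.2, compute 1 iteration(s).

f(x) = x³ + 2x² + 2x + 8
f'(x) = 3x² + 4x + 2
x₀ = -0.2

Newton-Raphson formula: x_{n+1} = x_n - f(x_n)/f'(x_n)

Iteration 1:
  f(-0.200000) = 7.672000
  f'(-0.200000) = 1.320000
  x_1 = -0.200000 - 7.672000/1.320000 = -6.012121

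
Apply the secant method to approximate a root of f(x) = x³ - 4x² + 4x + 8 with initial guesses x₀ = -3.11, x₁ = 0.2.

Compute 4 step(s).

f(x) = x³ - 4x² + 4x + 8
x₀ = -3.11, x₁ = 0.2

Secant formula: x_{n+1} = x_n - f(x_n)(x_n - x_{n-1})/(f(x_n) - f(x_{n-1}))

Iteration 1:
  f(-3.110000) = -73.208631
  f(0.200000) = 8.648000
  x_2 = 0.200000 - 8.648000×(0.200000 - (-3.110000))/(8.648000 - (-73.208631))
       = -0.149695
Iteration 2:
  f(0.200000) = 8.648000
  f(-0.149695) = 7.308230
  x_3 = -0.149695 - 7.308230×(-0.149695 - 0.200000)/(7.308230 - 8.648000)
       = -2.057226
Iteration 3:
  f(-0.149695) = 7.308230
  f(-2.057226) = -25.864176
  x_4 = -2.057226 - (-25.864176)×(-2.057226 - (-0.149695))/(-25.864176 - 7.308230)
       = -0.569944
Iteration 4:
  f(-2.057226) = -25.864176
  f(-0.569944) = 4.235737
  x_5 = -0.569944 - 4.235737×(-0.569944 - (-2.057226))/(4.235737 - (-25.864176))
       = -0.779239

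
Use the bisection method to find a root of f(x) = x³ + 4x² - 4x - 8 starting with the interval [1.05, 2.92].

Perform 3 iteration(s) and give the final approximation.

f(x) = x³ + 4x² - 4x - 8
Initial interval: [1.05, 2.92]

Iteration 1:
  c_1 = (1.050000 + 2.920000)/2 = 1.985000
  f(c_1) = f(1.985000) = 7.642247
  f(a) × f(c) < 0, new interval: [1.050000, 1.985000]
Iteration 2:
  c_2 = (1.050000 + 1.985000)/2 = 1.517500
  f(c_2) = f(1.517500) = -1.364267
  f(a) × f(c) ≥ 0, new interval: [1.517500, 1.985000]
Iteration 3:
  c_3 = (1.517500 + 1.985000)/2 = 1.751250
  f(c_3) = f(1.751250) = 2.633374
  f(a) × f(c) < 0, new interval: [1.517500, 1.751250]

After 3 iteration(s), the approximation is c_3 = 1.751250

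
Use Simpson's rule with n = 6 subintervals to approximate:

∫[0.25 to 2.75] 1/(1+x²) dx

f(x) = 1/(1+x²)
a = 0.25, b = 2.75, n = 6
h = (b - a)/n = 0.416667

Simpson's rule: (h/3)[f(x₀) + 4f(x₁) + 2f(x₂) + ... + f(xₙ)]

x_0 = 0.2500, f(x_0) = 0.941176, coefficient = 1
x_1 = 0.6667, f(x_1) = 0.692308, coefficient = 4
x_2 = 1.0833, f(x_2) = 0.460064, coefficient = 2
x_3 = 1.5000, f(x_3) = 0.307692, coefficient = 4
x_4 = 1.9167, f(x_4) = 0.213967, coefficient = 2
x_5 = 2.3333, f(x_5) = 0.155172, coefficient = 4
x_6 = 2.7500, f(x_6) = 0.116788, coefficient = 1

I ≈ (0.416667/3) × 7.026717 = 0.975933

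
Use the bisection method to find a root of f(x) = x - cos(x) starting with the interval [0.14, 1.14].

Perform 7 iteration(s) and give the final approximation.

f(x) = x - cos(x)
Initial interval: [0.14, 1.14]

Iteration 1:
  c_1 = (0.140000 + 1.140000)/2 = 0.640000
  f(c_1) = f(0.640000) = -0.162096
  f(a) × f(c) ≥ 0, new interval: [0.640000, 1.140000]
Iteration 2:
  c_2 = (0.640000 + 1.140000)/2 = 0.890000
  f(c_2) = f(0.890000) = 0.260588
  f(a) × f(c) < 0, new interval: [0.640000, 0.890000]
Iteration 3:
  c_3 = (0.640000 + 0.890000)/2 = 0.765000
  f(c_3) = f(0.765000) = 0.043618
  f(a) × f(c) < 0, new interval: [0.640000, 0.765000]
Iteration 4:
  c_4 = (0.640000 + 0.765000)/2 = 0.702500
  f(c_4) = f(0.702500) = -0.060729
  f(a) × f(c) ≥ 0, new interval: [0.702500, 0.765000]
Iteration 5:
  c_5 = (0.702500 + 0.765000)/2 = 0.733750
  f(c_5) = f(0.733750) = -0.008918
  f(a) × f(c) ≥ 0, new interval: [0.733750, 0.765000]
Iteration 6:
  c_6 = (0.733750 + 0.765000)/2 = 0.749375
  f(c_6) = f(0.749375) = 0.017260
  f(a) × f(c) < 0, new interval: [0.733750, 0.749375]
Iteration 7:
  c_7 = (0.733750 + 0.749375)/2 = 0.741562
  f(c_7) = f(0.741562) = 0.004148
  f(a) × f(c) < 0, new interval: [0.733750, 0.741562]

After 7 iteration(s), the approximation is c_7 = 0.741562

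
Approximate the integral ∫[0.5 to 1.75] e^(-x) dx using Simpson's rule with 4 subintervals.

f(x) = e^(-x)
a = 0.5, b = 1.75, n = 4
h = (b - a)/n = 0.312500

Simpson's rule: (h/3)[f(x₀) + 4f(x₁) + 2f(x₂) + ... + f(xₙ)]

x_0 = 0.5000, f(x_0) = 0.606531, coefficient = 1
x_1 = 0.8125, f(x_1) = 0.443747, coefficient = 4
x_2 = 1.1250, f(x_2) = 0.324652, coefficient = 2
x_3 = 1.4375, f(x_3) = 0.237521, coefficient = 4
x_4 = 1.7500, f(x_4) = 0.173774, coefficient = 1

I ≈ (0.312500/3) × 4.154682 = 0.432779
Exact value: 0.432757
Error: 0.000023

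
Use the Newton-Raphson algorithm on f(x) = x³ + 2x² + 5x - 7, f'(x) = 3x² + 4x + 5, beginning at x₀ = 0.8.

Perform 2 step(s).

f(x) = x³ + 2x² + 5x - 7
f'(x) = 3x² + 4x + 5
x₀ = 0.8

Newton-Raphson formula: x_{n+1} = x_n - f(x_n)/f'(x_n)

Iteration 1:
  f(0.800000) = -1.208000
  f'(0.800000) = 10.120000
  x_1 = 0.800000 - (-1.208000)/10.120000 = 0.919368
Iteration 2:
  f(0.919368) = 0.064395
  f'(0.919368) = 11.213181
  x_2 = 0.919368 - 0.064395/11.213181 = 0.913625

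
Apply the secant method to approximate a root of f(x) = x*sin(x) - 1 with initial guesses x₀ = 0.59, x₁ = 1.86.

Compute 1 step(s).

f(x) = x*sin(x) - 1
x₀ = 0.59, x₁ = 1.86

Secant formula: x_{n+1} = x_n - f(x_n)(x_n - x_{n-1})/(f(x_n) - f(x_{n-1}))

Iteration 1:
  f(0.590000) = -0.671747
  f(1.860000) = 0.782757
  x_2 = 1.860000 - 0.782757×(1.860000 - 0.590000)/(0.782757 - (-0.671747))
       = 1.176536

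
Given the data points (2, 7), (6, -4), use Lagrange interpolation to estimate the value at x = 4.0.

Lagrange interpolation formula:
P(x) = Σ yᵢ × Lᵢ(x)
where Lᵢ(x) = Π_{j≠i} (x - xⱼ)/(xᵢ - xⱼ)

L_0(4.0) = (4.0 - 6)/(2 - 6) = 0.500000
L_1(4.0) = (4.0 - 2)/(6 - 2) = 0.500000

P(4.0) = 7×L_0(4.0) + (-4)×L_1(4.0)
P(4.0) = 1.500000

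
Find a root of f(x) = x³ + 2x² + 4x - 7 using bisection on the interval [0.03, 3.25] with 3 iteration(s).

f(x) = x³ + 2x² + 4x - 7
Initial interval: [0.03, 3.25]

Iteration 1:
  c_1 = (0.030000 + 3.250000)/2 = 1.640000
  f(c_1) = f(1.640000) = 9.350144
  f(a) × f(c) < 0, new interval: [0.030000, 1.640000]
Iteration 2:
  c_2 = (0.030000 + 1.640000)/2 = 0.835000
  f(c_2) = f(0.835000) = -1.683367
  f(a) × f(c) ≥ 0, new interval: [0.835000, 1.640000]
Iteration 3:
  c_3 = (0.835000 + 1.640000)/2 = 1.237500
  f(c_3) = f(1.237500) = 2.907928
  f(a) × f(c) < 0, new interval: [0.835000, 1.237500]

After 3 iteration(s), the approximation is c_3 = 1.237500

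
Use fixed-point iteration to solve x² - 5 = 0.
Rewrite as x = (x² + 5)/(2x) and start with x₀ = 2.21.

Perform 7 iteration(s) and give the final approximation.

Equation: x² - 5 = 0
Fixed-point form: x = (x² + 5)/(2x)
x₀ = 2.21

x_1 = g(2.210000) = 2.236222
x_2 = g(2.236222) = 2.236068
x_3 = g(2.236068) = 2.236068
x_4 = g(2.236068) = 2.236068
x_5 = g(2.236068) = 2.236068
x_6 = g(2.236068) = 2.236068
x_7 = g(2.236068) = 2.236068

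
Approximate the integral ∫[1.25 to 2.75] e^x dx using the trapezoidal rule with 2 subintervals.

f(x) = e^x
a = 1.25, b = 2.75, n = 2
h = (b - a)/n = 0.750000

Trapezoidal rule: (h/2)[f(x₀) + 2f(x₁) + 2f(x₂) + ... + f(xₙ)]

x_0 = 1.2500, f(x_0) = 3.490343, coefficient = 1
x_1 = 2.0000, f(x_1) = 7.389056, coefficient = 2
x_2 = 2.7500, f(x_2) = 15.642632, coefficient = 1

I ≈ (0.750000/2) × 33.911087 = 12.716658
Exact value: 12.152289
Error: 0.564369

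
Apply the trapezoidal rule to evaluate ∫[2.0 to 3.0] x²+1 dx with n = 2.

f(x) = x²+1
a = 2.0, b = 3.0, n = 2
h = (b - a)/n = 0.500000

Trapezoidal rule: (h/2)[f(x₀) + 2f(x₁) + 2f(x₂) + ... + f(xₙ)]

x_0 = 2.0000, f(x_0) = 5.000000, coefficient = 1
x_1 = 2.5000, f(x_1) = 7.250000, coefficient = 2
x_2 = 3.0000, f(x_2) = 10.000000, coefficient = 1

I ≈ (0.500000/2) × 29.500000 = 7.375000
Exact value: 7.333333
Error: 0.041667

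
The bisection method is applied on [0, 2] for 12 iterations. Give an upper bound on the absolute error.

Bisection error bound: |error| ≤ (b-a)/2^n
|error| ≤ (2 - 0)/2^12 = 2/2^12
|error| ≤ 0.0004882812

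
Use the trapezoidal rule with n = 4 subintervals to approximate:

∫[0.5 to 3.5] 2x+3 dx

f(x) = 2x+3
a = 0.5, b = 3.5, n = 4
h = (b - a)/n = 0.750000

Trapezoidal rule: (h/2)[f(x₀) + 2f(x₁) + 2f(x₂) + ... + f(xₙ)]

x_0 = 0.5000, f(x_0) = 4.000000, coefficient = 1
x_1 = 1.2500, f(x_1) = 5.500000, coefficient = 2
x_2 = 2.0000, f(x_2) = 7.000000, coefficient = 2
x_3 = 2.7500, f(x_3) = 8.500000, coefficient = 2
x_4 = 3.5000, f(x_4) = 10.000000, coefficient = 1

I ≈ (0.750000/2) × 56.000000 = 21.000000
Exact value: 21.000000
Error: 0.000000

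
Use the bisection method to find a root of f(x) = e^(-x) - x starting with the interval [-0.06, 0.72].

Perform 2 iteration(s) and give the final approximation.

f(x) = e^(-x) - x
Initial interval: [-0.06, 0.72]

Iteration 1:
  c_1 = (-0.060000 + 0.720000)/2 = 0.330000
  f(c_1) = f(0.330000) = 0.388924
  f(a) × f(c) ≥ 0, new interval: [0.330000, 0.720000]
Iteration 2:
  c_2 = (0.330000 + 0.720000)/2 = 0.525000
  f(c_2) = f(0.525000) = 0.066555
  f(a) × f(c) ≥ 0, new interval: [0.525000, 0.720000]

After 2 iteration(s), the approximation is c_2 = 0.525000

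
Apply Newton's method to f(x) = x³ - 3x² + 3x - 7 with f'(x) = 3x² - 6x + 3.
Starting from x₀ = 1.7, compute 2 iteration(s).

f(x) = x³ - 3x² + 3x - 7
f'(x) = 3x² - 6x + 3
x₀ = 1.7

Newton-Raphson formula: x_{n+1} = x_n - f(x_n)/f'(x_n)

Iteration 1:
  f(1.700000) = -5.657000
  f'(1.700000) = 1.470000
  x_1 = 1.700000 - (-5.657000)/1.470000 = 5.548299
Iteration 2:
  f(5.548299) = 88.090789
  f'(5.548299) = 62.061080
  x_2 = 5.548299 - 88.090789/62.061080 = 4.128878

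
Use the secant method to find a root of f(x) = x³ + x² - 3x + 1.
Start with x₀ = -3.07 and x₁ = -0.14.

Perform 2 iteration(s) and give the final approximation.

f(x) = x³ + x² - 3x + 1
x₀ = -3.07, x₁ = -0.14

Secant formula: x_{n+1} = x_n - f(x_n)(x_n - x_{n-1})/(f(x_n) - f(x_{n-1}))

Iteration 1:
  f(-3.070000) = -9.299543
  f(-0.140000) = 1.436856
  x_2 = -0.140000 - 1.436856×(-0.140000 - (-3.070000))/(1.436856 - (-9.299543))
       = -0.532123
Iteration 2:
  f(-0.140000) = 1.436856
  f(-0.532123) = 2.728850
  x_3 = -0.532123 - 2.728850×(-0.532123 - (-0.140000))/(2.728850 - 1.436856)
       = 0.296089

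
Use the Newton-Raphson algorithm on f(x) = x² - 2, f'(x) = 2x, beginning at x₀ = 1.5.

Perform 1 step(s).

f(x) = x² - 2
f'(x) = 2x
x₀ = 1.5

Newton-Raphson formula: x_{n+1} = x_n - f(x_n)/f'(x_n)

Iteration 1:
  f(1.500000) = 0.250000
  f'(1.500000) = 3.000000
  x_1 = 1.500000 - 0.250000/3.000000 = 1.416667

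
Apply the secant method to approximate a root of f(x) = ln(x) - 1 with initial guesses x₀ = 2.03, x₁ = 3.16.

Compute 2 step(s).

f(x) = ln(x) - 1
x₀ = 2.03, x₁ = 3.16

Secant formula: x_{n+1} = x_n - f(x_n)(x_n - x_{n-1})/(f(x_n) - f(x_{n-1}))

Iteration 1:
  f(2.030000) = -0.291964
  f(3.160000) = 0.150572
  x_2 = 3.160000 - 0.150572×(3.160000 - 2.030000)/(0.150572 - (-0.291964))
       = 2.775520
Iteration 2:
  f(3.160000) = 0.150572
  f(2.775520) = 0.020838
  x_3 = 2.775520 - 0.020838×(2.775520 - 3.160000)/(0.020838 - 0.150572)
       = 2.713764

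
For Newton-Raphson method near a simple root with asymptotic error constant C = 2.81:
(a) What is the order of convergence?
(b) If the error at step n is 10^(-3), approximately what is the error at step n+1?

(a) Newton-Raphson has quadratic (order 2) convergence near simple roots.
    This means |e_{n+1}| ≈ C|e_n|².

(b) With |e_n| = 10^(-3) and C = 2.81:
    |e_{n+1}| ≈ 2.81 × (10^(-3))² = 2.81 × 10^(-6)

(a) 2 (quadratic); (b) |e_{n+1}| ≈ 2.810e-06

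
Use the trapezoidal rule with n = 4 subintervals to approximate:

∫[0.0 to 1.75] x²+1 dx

f(x) = x²+1
a = 0.0, b = 1.75, n = 4
h = (b - a)/n = 0.437500

Trapezoidal rule: (h/2)[f(x₀) + 2f(x₁) + 2f(x₂) + ... + f(xₙ)]

x_0 = 0.0000, f(x_0) = 1.000000, coefficient = 1
x_1 = 0.4375, f(x_1) = 1.191406, coefficient = 2
x_2 = 0.8750, f(x_2) = 1.765625, coefficient = 2
x_3 = 1.3125, f(x_3) = 2.722656, coefficient = 2
x_4 = 1.7500, f(x_4) = 4.062500, coefficient = 1

I ≈ (0.437500/2) × 16.421875 = 3.592285
Exact value: 3.536458
Error: 0.055827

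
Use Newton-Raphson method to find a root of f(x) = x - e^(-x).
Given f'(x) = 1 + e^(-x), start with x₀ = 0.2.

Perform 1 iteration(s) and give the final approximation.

f(x) = x - e^(-x)
f'(x) = 1 + e^(-x)
x₀ = 0.2

Newton-Raphson formula: x_{n+1} = x_n - f(x_n)/f'(x_n)

Iteration 1:
  f(0.200000) = -0.618731
  f'(0.200000) = 1.818731
  x_1 = 0.200000 - (-0.618731)/1.818731 = 0.540199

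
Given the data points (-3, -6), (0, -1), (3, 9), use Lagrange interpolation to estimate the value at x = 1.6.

Lagrange interpolation formula:
P(x) = Σ yᵢ × Lᵢ(x)
where Lᵢ(x) = Π_{j≠i} (x - xⱼ)/(xᵢ - xⱼ)

L_0(1.6) = (1.6 - 0)/(-3 - 0) × (1.6 - 3)/(-3 - 3) = -0.124444
L_1(1.6) = (1.6 - (-3))/(0 - (-3)) × (1.6 - 3)/(0 - 3) = 0.715556
L_2(1.6) = (1.6 - (-3))/(3 - (-3)) × (1.6 - 0)/(3 - 0) = 0.408889

P(1.6) = (-6)×L_0(1.6) + (-1)×L_1(1.6) + 9×L_2(1.6)
P(1.6) = 3.711111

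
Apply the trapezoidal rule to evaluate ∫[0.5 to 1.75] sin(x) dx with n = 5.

f(x) = sin(x)
a = 0.5, b = 1.75, n = 5
h = (b - a)/n = 0.250000

Trapezoidal rule: (h/2)[f(x₀) + 2f(x₁) + 2f(x₂) + ... + f(xₙ)]

x_0 = 0.5000, f(x_0) = 0.479426, coefficient = 1
x_1 = 0.7500, f(x_1) = 0.681639, coefficient = 2
x_2 = 1.0000, f(x_2) = 0.841471, coefficient = 2
x_3 = 1.2500, f(x_3) = 0.948985, coefficient = 2
x_4 = 1.5000, f(x_4) = 0.997495, coefficient = 2
x_5 = 1.7500, f(x_5) = 0.983986, coefficient = 1

I ≈ (0.250000/2) × 8.402590 = 1.050324
Exact value: 1.055829
Error: 0.005505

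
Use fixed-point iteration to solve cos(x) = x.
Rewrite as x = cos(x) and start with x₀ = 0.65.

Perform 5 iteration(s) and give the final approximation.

Equation: cos(x) = x
Fixed-point form: x = cos(x)
x₀ = 0.65

x_1 = g(0.650000) = 0.796084
x_2 = g(0.796084) = 0.699511
x_3 = g(0.699511) = 0.765157
x_4 = g(0.765157) = 0.721273
x_5 = g(0.721273) = 0.750965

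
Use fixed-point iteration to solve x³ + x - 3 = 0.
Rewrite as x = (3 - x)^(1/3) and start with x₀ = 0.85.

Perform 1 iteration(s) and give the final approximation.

Equation: x³ + x - 3 = 0
Fixed-point form: x = (3 - x)^(1/3)
x₀ = 0.85

x_1 = g(0.850000) = 1.290663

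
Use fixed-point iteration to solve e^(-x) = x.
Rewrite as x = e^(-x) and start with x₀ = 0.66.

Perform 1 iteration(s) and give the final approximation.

Equation: e^(-x) = x
Fixed-point form: x = e^(-x)
x₀ = 0.66

x_1 = g(0.660000) = 0.516851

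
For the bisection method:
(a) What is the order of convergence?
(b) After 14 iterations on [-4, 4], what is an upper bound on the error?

(a) Bisection has linear (order 1) convergence; the error is halved each step.

(b) Error bound = (b-a)/2^n = (4 - (-4))/2^{14}
    = 8/2^{14}

(a) 1 (linear); (b) error ≤ 4.88e-04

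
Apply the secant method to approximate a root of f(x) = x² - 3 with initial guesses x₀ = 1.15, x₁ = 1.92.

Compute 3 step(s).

f(x) = x² - 3
x₀ = 1.15, x₁ = 1.92

Secant formula: x_{n+1} = x_n - f(x_n)(x_n - x_{n-1})/(f(x_n) - f(x_{n-1}))

Iteration 1:
  f(1.150000) = -1.677500
  f(1.920000) = 0.686400
  x_2 = 1.920000 - 0.686400×(1.920000 - 1.150000)/(0.686400 - (-1.677500))
       = 1.696417
Iteration 2:
  f(1.920000) = 0.686400
  f(1.696417) = -0.122170
  x_3 = 1.696417 - (-0.122170)×(1.696417 - 1.920000)/(-0.122170 - 0.686400)
       = 1.730199
Iteration 3:
  f(1.696417) = -0.122170
  f(1.730199) = -0.006412
  x_4 = 1.730199 - (-0.006412)×(1.730199 - 1.696417)/(-0.006412 - (-0.122170))
       = 1.732070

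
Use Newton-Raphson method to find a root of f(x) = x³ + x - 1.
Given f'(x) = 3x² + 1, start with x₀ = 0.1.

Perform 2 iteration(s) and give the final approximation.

f(x) = x³ + x - 1
f'(x) = 3x² + 1
x₀ = 0.1

Newton-Raphson formula: x_{n+1} = x_n - f(x_n)/f'(x_n)

Iteration 1:
  f(0.100000) = -0.899000
  f'(0.100000) = 1.030000
  x_1 = 0.100000 - (-0.899000)/1.030000 = 0.972816
Iteration 2:
  f(0.972816) = 0.893459
  f'(0.972816) = 3.839110
  x_2 = 0.972816 - 0.893459/3.839110 = 0.740090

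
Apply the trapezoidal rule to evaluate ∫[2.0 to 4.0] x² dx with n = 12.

f(x) = x²
a = 2.0, b = 4.0, n = 12
h = (b - a)/n = 0.166667

Trapezoidal rule: (h/2)[f(x₀) + 2f(x₁) + 2f(x₂) + ... + f(xₙ)]

x_0 = 2.0000, f(x_0) = 4.000000, coefficient = 1
x_1 = 2.1667, f(x_1) = 4.694444, coefficient = 2
x_2 = 2.3333, f(x_2) = 5.444444, coefficient = 2
x_3 = 2.5000, f(x_3) = 6.250000, coefficient = 2
x_4 = 2.6667, f(x_4) = 7.111111, coefficient = 2
x_5 = 2.8333, f(x_5) = 8.027778, coefficient = 2
x_6 = 3.0000, f(x_6) = 9.000000, coefficient = 2
x_7 = 3.1667, f(x_7) = 10.027778, coefficient = 2
x_8 = 3.3333, f(x_8) = 11.111111, coefficient = 2
x_9 = 3.5000, f(x_9) = 12.250000, coefficient = 2
x_10 = 3.6667, f(x_10) = 13.444444, coefficient = 2
x_11 = 3.8333, f(x_11) = 14.694444, coefficient = 2
x_12 = 4.0000, f(x_12) = 16.000000, coefficient = 1

I ≈ (0.166667/2) × 224.111111 = 18.675926
Exact value: 18.666667
Error: 0.009259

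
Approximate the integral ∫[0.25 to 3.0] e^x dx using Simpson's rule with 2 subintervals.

f(x) = e^x
a = 0.25, b = 3.0, n = 2
h = (b - a)/n = 1.375000

Simpson's rule: (h/3)[f(x₀) + 4f(x₁) + 2f(x₂) + ... + f(xₙ)]

x_0 = 0.2500, f(x_0) = 1.284025, coefficient = 1
x_1 = 1.6250, f(x_1) = 5.078419, coefficient = 4
x_2 = 3.0000, f(x_2) = 20.085537, coefficient = 1

I ≈ (1.375000/3) × 41.683238 = 19.104818
Exact value: 18.801512
Error: 0.303306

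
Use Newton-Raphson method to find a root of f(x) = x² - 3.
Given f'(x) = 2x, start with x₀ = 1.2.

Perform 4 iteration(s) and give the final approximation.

f(x) = x² - 3
f'(x) = 2x
x₀ = 1.2

Newton-Raphson formula: x_{n+1} = x_n - f(x_n)/f'(x_n)

Iteration 1:
  f(1.200000) = -1.560000
  f'(1.200000) = 2.400000
  x_1 = 1.200000 - (-1.560000)/2.400000 = 1.850000
Iteration 2:
  f(1.850000) = 0.422500
  f'(1.850000) = 3.700000
  x_2 = 1.850000 - 0.422500/3.700000 = 1.735811
Iteration 3:
  f(1.735811) = 0.013039
  f'(1.735811) = 3.471622
  x_3 = 1.735811 - 0.013039/3.471622 = 1.732055
Iteration 4:
  f(1.732055) = 0.000014
  f'(1.732055) = 3.464110
  x_4 = 1.732055 - 0.000014/3.464110 = 1.732051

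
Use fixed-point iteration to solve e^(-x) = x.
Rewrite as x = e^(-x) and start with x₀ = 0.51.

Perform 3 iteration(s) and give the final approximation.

Equation: e^(-x) = x
Fixed-point form: x = e^(-x)
x₀ = 0.51

x_1 = g(0.510000) = 0.600496
x_2 = g(0.600496) = 0.548540
x_3 = g(0.548540) = 0.577793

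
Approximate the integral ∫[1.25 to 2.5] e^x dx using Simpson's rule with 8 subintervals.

f(x) = e^x
a = 1.25, b = 2.5, n = 8
h = (b - a)/n = 0.156250

Simpson's rule: (h/3)[f(x₀) + 4f(x₁) + 2f(x₂) + ... + f(xₙ)]

x_0 = 1.2500, f(x_0) = 3.490343, coefficient = 1
x_1 = 1.4062, f(x_1) = 4.080624, coefficient = 4
x_2 = 1.5625, f(x_2) = 4.770733, coefficient = 2
x_3 = 1.7188, f(x_3) = 5.577552, coefficient = 4
x_4 = 1.8750, f(x_4) = 6.520819, coefficient = 2
x_5 = 2.0312, f(x_5) = 7.623610, coefficient = 4
x_6 = 2.1875, f(x_6) = 8.912903, coefficient = 2
x_7 = 2.3438, f(x_7) = 10.420239, coefficient = 4
x_8 = 2.5000, f(x_8) = 12.182494, coefficient = 1

I ≈ (0.156250/3) × 166.889850 = 8.692180
Exact value: 8.692151
Error: 0.000029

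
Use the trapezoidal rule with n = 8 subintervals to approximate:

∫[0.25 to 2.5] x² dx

f(x) = x²
a = 0.25, b = 2.5, n = 8
h = (b - a)/n = 0.281250

Trapezoidal rule: (h/2)[f(x₀) + 2f(x₁) + 2f(x₂) + ... + f(xₙ)]

x_0 = 0.2500, f(x_0) = 0.062500, coefficient = 1
x_1 = 0.5312, f(x_1) = 0.282227, coefficient = 2
x_2 = 0.8125, f(x_2) = 0.660156, coefficient = 2
x_3 = 1.0938, f(x_3) = 1.196289, coefficient = 2
x_4 = 1.3750, f(x_4) = 1.890625, coefficient = 2
x_5 = 1.6562, f(x_5) = 2.743164, coefficient = 2
x_6 = 1.9375, f(x_6) = 3.753906, coefficient = 2
x_7 = 2.2188, f(x_7) = 4.922852, coefficient = 2
x_8 = 2.5000, f(x_8) = 6.250000, coefficient = 1

I ≈ (0.281250/2) × 37.210938 = 5.232788
Exact value: 5.203125
Error: 0.029663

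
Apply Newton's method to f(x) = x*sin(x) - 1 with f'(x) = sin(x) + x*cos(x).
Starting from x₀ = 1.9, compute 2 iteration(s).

f(x) = x*sin(x) - 1
f'(x) = sin(x) + x*cos(x)
x₀ = 1.9

Newton-Raphson formula: x_{n+1} = x_n - f(x_n)/f'(x_n)

Iteration 1:
  f(1.900000) = 0.797970
  f'(1.900000) = 0.332050
  x_1 = 1.900000 - 0.797970/0.332050 = -0.503163
Iteration 2:
  f(-0.503163) = -0.757375
  f'(-0.503163) = -0.923001
  x_2 = -0.503163 - (-0.757375)/(-0.923001) = -1.323720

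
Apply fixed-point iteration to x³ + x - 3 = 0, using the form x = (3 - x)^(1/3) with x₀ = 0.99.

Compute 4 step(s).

Equation: x³ + x - 3 = 0
Fixed-point form: x = (3 - x)^(1/3)
x₀ = 0.99

x_1 = g(0.990000) = 1.262017
x_2 = g(1.262017) = 1.202306
x_3 = g(1.202306) = 1.215921
x_4 = g(1.215921) = 1.212843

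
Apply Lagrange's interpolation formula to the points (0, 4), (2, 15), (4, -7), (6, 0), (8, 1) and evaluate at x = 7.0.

Lagrange interpolation formula:
P(x) = Σ yᵢ × Lᵢ(x)
where Lᵢ(x) = Π_{j≠i} (x - xⱼ)/(xᵢ - xⱼ)

L_0(7.0) = (7.0 - 2)/(0 - 2) × (7.0 - 4)/(0 - 4) × (7.0 - 6)/(0 - 6) × (7.0 - 8)/(0 - 8) = -0.039062
L_1(7.0) = (7.0 - 0)/(2 - 0) × (7.0 - 4)/(2 - 4) × (7.0 - 6)/(2 - 6) × (7.0 - 8)/(2 - 8) = 0.218750
L_2(7.0) = (7.0 - 0)/(4 - 0) × (7.0 - 2)/(4 - 2) × (7.0 - 6)/(4 - 6) × (7.0 - 8)/(4 - 8) = -0.546875
L_3(7.0) = (7.0 - 0)/(6 - 0) × (7.0 - 2)/(6 - 2) × (7.0 - 4)/(6 - 4) × (7.0 - 8)/(6 - 8) = 1.093750
L_4(7.0) = (7.0 - 0)/(8 - 0) × (7.0 - 2)/(8 - 2) × (7.0 - 4)/(8 - 4) × (7.0 - 6)/(8 - 6) = 0.273438

P(7.0) = 4×L_0(7.0) + 15×L_1(7.0) + (-7)×L_2(7.0) + 0×L_3(7.0) + 1×L_4(7.0)
P(7.0) = 7.226562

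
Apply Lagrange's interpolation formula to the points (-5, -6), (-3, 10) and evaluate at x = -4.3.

Lagrange interpolation formula:
P(x) = Σ yᵢ × Lᵢ(x)
where Lᵢ(x) = Π_{j≠i} (x - xⱼ)/(xᵢ - xⱼ)

L_0(-4.3) = (-4.3 - (-3))/(-5 - (-3)) = 0.650000
L_1(-4.3) = (-4.3 - (-5))/(-3 - (-5)) = 0.350000

P(-4.3) = (-6)×L_0(-4.3) + 10×L_1(-4.3)
P(-4.3) = -0.400000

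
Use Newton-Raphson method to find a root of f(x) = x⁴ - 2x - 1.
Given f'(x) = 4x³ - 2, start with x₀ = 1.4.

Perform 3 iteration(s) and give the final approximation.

f(x) = x⁴ - 2x - 1
f'(x) = 4x³ - 2
x₀ = 1.4

Newton-Raphson formula: x_{n+1} = x_n - f(x_n)/f'(x_n)

Iteration 1:
  f(1.400000) = 0.041600
  f'(1.400000) = 8.976000
  x_1 = 1.400000 - 0.041600/8.976000 = 1.395365
Iteration 2:
  f(1.395365) = 0.000252
  f'(1.395365) = 8.867355
  x_2 = 1.395365 - 0.000252/8.867355 = 1.395337
Iteration 3:
  f(1.395337) = 0.000000
  f'(1.395337) = 8.866691
  x_3 = 1.395337 - 0.000000/8.866691 = 1.395337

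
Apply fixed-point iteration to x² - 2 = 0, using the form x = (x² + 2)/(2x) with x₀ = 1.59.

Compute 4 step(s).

Equation: x² - 2 = 0
Fixed-point form: x = (x² + 2)/(2x)
x₀ = 1.59

x_1 = g(1.590000) = 1.423931
x_2 = g(1.423931) = 1.414247
x_3 = g(1.414247) = 1.414214
x_4 = g(1.414214) = 1.414214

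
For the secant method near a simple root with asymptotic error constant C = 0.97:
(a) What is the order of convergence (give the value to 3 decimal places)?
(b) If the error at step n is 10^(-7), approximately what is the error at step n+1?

(a) Secant method has superlinear convergence with order φ = (1+√5)/2 ≈ 1.618.
    This means |e_{n+1}| ≈ C|e_n|^1.618.

(b) With |e_n| = 10^(-7) and C = 0.97:
    |e_{n+1}| ≈ 0.97 × (10^(-7))^1.618 = 0.97 × 10^(-11.33)

(a) ≈ 1.618 (golden ratio); (b) |e_{n+1}| ≈ 4.577e-12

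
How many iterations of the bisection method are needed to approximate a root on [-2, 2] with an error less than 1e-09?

We need (b-a)/2^n ≤ 1e-09
(2 - (-2))/2^n ≤ 1e-09
4/2^n ≤ 1e-09
2^n ≥ 4000000000
n ≥ log₂(4000000000) = 31.90
n ≥ 32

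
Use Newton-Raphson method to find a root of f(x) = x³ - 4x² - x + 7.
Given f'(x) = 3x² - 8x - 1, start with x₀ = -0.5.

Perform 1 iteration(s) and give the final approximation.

f(x) = x³ - 4x² - x + 7
f'(x) = 3x² - 8x - 1
x₀ = -0.5

Newton-Raphson formula: x_{n+1} = x_n - f(x_n)/f'(x_n)

Iteration 1:
  f(-0.500000) = 6.375000
  f'(-0.500000) = 3.750000
  x_1 = -0.500000 - 6.375000/3.750000 = -2.200000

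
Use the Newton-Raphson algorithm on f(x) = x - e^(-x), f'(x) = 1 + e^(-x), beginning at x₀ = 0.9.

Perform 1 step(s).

f(x) = x - e^(-x)
f'(x) = 1 + e^(-x)
x₀ = 0.9

Newton-Raphson formula: x_{n+1} = x_n - f(x_n)/f'(x_n)

Iteration 1:
  f(0.900000) = 0.493430
  f'(0.900000) = 1.406570
  x_1 = 0.900000 - 0.493430/1.406570 = 0.549196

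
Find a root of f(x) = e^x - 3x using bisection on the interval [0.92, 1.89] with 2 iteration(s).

f(x) = e^x - 3x
Initial interval: [0.92, 1.89]

Iteration 1:
  c_1 = (0.920000 + 1.890000)/2 = 1.405000
  f(c_1) = f(1.405000) = -0.139473
  f(a) × f(c) ≥ 0, new interval: [1.405000, 1.890000]
Iteration 2:
  c_2 = (1.405000 + 1.890000)/2 = 1.647500
  f(c_2) = f(1.647500) = 0.251479
  f(a) × f(c) < 0, new interval: [1.405000, 1.647500]

After 2 iteration(s), the approximation is c_2 = 1.647500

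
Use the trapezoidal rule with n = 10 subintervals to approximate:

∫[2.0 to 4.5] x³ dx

f(x) = x³
a = 2.0, b = 4.5, n = 10
h = (b - a)/n = 0.250000

Trapezoidal rule: (h/2)[f(x₀) + 2f(x₁) + 2f(x₂) + ... + f(xₙ)]

x_0 = 2.0000, f(x_0) = 8.000000, coefficient = 1
x_1 = 2.2500, f(x_1) = 11.390625, coefficient = 2
x_2 = 2.5000, f(x_2) = 15.625000, coefficient = 2
x_3 = 2.7500, f(x_3) = 20.796875, coefficient = 2
x_4 = 3.0000, f(x_4) = 27.000000, coefficient = 2
x_5 = 3.2500, f(x_5) = 34.328125, coefficient = 2
x_6 = 3.5000, f(x_6) = 42.875000, coefficient = 2
x_7 = 3.7500, f(x_7) = 52.734375, coefficient = 2
x_8 = 4.0000, f(x_8) = 64.000000, coefficient = 2
x_9 = 4.2500, f(x_9) = 76.765625, coefficient = 2
x_10 = 4.5000, f(x_10) = 91.125000, coefficient = 1

I ≈ (0.250000/2) × 790.156250 = 98.769531
Exact value: 98.515625
Error: 0.253906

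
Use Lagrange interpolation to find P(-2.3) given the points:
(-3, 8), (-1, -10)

Lagrange interpolation formula:
P(x) = Σ yᵢ × Lᵢ(x)
where Lᵢ(x) = Π_{j≠i} (x - xⱼ)/(xᵢ - xⱼ)

L_0(-2.3) = (-2.3 - (-1))/(-3 - (-1)) = 0.650000
L_1(-2.3) = (-2.3 - (-3))/(-1 - (-3)) = 0.350000

P(-2.3) = 8×L_0(-2.3) + (-10)×L_1(-2.3)
P(-2.3) = 1.700000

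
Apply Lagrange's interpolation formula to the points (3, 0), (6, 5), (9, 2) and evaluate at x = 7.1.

Lagrange interpolation formula:
P(x) = Σ yᵢ × Lᵢ(x)
where Lᵢ(x) = Π_{j≠i} (x - xⱼ)/(xᵢ - xⱼ)

L_0(7.1) = (7.1 - 6)/(3 - 6) × (7.1 - 9)/(3 - 9) = -0.116111
L_1(7.1) = (7.1 - 3)/(6 - 3) × (7.1 - 9)/(6 - 9) = 0.865556
L_2(7.1) = (7.1 - 3)/(9 - 3) × (7.1 - 6)/(9 - 6) = 0.250556

P(7.1) = 0×L_0(7.1) + 5×L_1(7.1) + 2×L_2(7.1)
P(7.1) = 4.828889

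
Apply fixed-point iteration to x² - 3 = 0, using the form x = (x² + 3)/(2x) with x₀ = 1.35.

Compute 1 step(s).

Equation: x² - 3 = 0
Fixed-point form: x = (x² + 3)/(2x)
x₀ = 1.35

x_1 = g(1.350000) = 1.786111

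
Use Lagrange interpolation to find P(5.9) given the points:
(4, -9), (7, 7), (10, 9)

Lagrange interpolation formula:
P(x) = Σ yᵢ × Lᵢ(x)
where Lᵢ(x) = Π_{j≠i} (x - xⱼ)/(xᵢ - xⱼ)

L_0(5.9) = (5.9 - 7)/(4 - 7) × (5.9 - 10)/(4 - 10) = 0.250556
L_1(5.9) = (5.9 - 4)/(7 - 4) × (5.9 - 10)/(7 - 10) = 0.865556
L_2(5.9) = (5.9 - 4)/(10 - 4) × (5.9 - 7)/(10 - 7) = -0.116111

P(5.9) = (-9)×L_0(5.9) + 7×L_1(5.9) + 9×L_2(5.9)
P(5.9) = 2.758889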